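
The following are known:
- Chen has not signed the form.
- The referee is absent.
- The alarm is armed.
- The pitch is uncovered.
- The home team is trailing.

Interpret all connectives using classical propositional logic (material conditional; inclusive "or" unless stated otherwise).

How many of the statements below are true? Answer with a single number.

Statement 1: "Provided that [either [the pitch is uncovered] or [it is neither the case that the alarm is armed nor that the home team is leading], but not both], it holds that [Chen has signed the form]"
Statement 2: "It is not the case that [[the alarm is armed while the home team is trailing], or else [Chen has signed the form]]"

0

Let S = "the pitch is covered" (F), R = "the alarm is armed" (T), U = "the home team is leading" (F), P = "Chen has signed the form" (F).

Statement 1: Parsed as (~S xor (R nor U)) -> P

~S = ~F = T
R nor U = T nor F = F
~S xor (R nor U) = T xor F = T
(~S xor (R nor U)) -> P = T -> F = F
Hence Statement 1 is false.

Statement 2: Formalization: ~((R & ~U) | P)

~U = ~F = T
R & ~U = T & T = T
(R & ~U) | P = T | F = T
~((R & ~U) | P) = ~T = F
Hence Statement 2 is false.

True statements: 0 (none).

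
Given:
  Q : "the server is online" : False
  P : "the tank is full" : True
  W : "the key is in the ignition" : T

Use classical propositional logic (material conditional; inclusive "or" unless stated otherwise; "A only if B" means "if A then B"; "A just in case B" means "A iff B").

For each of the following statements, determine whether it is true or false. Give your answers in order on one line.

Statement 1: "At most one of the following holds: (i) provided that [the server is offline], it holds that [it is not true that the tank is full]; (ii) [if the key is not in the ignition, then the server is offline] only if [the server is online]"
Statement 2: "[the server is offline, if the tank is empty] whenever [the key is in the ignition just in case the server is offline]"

Statement 1 True; Statement 2 True

Statement 1: This is (not Q -> not P) nand ((not W -> not Q) -> Q).

not Q = not False = True
not P = not True = False
not Q -> not P = True -> False = False
not W = not True = False
not Q = not False = True
not W -> not Q = False -> True = True
(not W -> not Q) -> Q = True -> False = False
(not Q -> not P) nand ((not W -> not Q) -> Q) = False nand False = True
So Statement 1 is true.

Statement 2: Parsed as (W iff not Q) -> (not P -> not Q)

not Q = not False = True
W iff not Q = True iff True = True
not P = not True = False
not Q = not False = True
not P -> not Q = False -> True = True
(W iff not Q) -> (not P -> not Q) = True -> True = True
Thus Statement 2 is true.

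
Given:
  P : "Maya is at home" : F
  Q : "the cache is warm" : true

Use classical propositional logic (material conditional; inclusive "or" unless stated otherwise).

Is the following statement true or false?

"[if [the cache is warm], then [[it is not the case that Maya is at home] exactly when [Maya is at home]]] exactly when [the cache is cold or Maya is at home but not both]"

In symbols: (Q -> (~P <-> P)) <-> (~Q xor P)

~P = ~F = T
~P <-> P = T <-> F = F
Q -> (~P <-> P) = T -> F = F
~Q = ~T = F
~Q xor P = F xor F = F
(Q -> (~P <-> P)) <-> (~Q xor P) = F <-> F = T

true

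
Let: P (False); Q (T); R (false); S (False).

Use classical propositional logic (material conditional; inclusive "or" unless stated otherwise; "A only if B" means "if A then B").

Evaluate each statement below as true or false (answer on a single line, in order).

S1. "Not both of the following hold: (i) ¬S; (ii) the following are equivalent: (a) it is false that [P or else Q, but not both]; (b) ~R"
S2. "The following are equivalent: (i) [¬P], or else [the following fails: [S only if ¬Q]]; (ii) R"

S1: Parsed as not S nand (not (P xor Q) iff not R)

not S = not False = True
P xor Q = False xor True = True
not (P xor Q) = not True = False
not R = not False = True
not (P xor Q) iff not R = False iff True = False
not S nand (not (P xor Q) iff not R) = True nand False = True
Hence S1 is true.

S2: This is (not P or not (S -> not Q)) iff R.

not P = not False = True
not Q = not True = False
S -> not Q = False -> False = True
not (S -> not Q) = not True = False
not P or not (S -> not Q) = True or False = True
(not P or not (S -> not Q)) iff R = True iff False = False
Thus S2 is false.

S1 True, S2 False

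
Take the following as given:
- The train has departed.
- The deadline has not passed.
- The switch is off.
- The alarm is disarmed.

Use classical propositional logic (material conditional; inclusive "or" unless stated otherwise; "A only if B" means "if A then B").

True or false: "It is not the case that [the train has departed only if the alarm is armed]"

Let P = "the train has departed" (T), S = "the alarm is armed" (F).
Parsed as ~(P -> S)

P -> S = T -> F = F
~(P -> S) = ~F = T

True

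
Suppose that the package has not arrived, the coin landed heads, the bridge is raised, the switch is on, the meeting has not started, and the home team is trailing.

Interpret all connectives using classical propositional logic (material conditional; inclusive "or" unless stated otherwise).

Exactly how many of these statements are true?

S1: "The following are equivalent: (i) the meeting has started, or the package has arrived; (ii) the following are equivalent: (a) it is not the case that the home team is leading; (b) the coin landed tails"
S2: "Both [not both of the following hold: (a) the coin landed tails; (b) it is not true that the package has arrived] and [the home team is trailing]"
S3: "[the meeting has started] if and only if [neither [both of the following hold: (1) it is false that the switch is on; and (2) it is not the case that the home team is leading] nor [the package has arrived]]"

Let V = "the meeting has started" (False), H = "the package has arrived" (False), M = "the home team is leading" (False), G = "the coin landed heads" (True), P = "the switch is on" (True).

S1: Formalization: (V or H) iff (not M iff not G)

V or H = False or False = False
not M = not False = True
not G = not True = False
not M iff not G = True iff False = False
(V or H) iff (not M iff not G) = False iff False = True
Thus S1 is true.

S2: This is (not G nand not H) and not M.

not G = not True = False
not H = not False = True
not G nand not H = False nand True = True
not M = not False = True
(not G nand not H) and not M = True and True = True
Hence S2 is true.

S3: Formalization: V iff ((not P and not M) nor H)

not P = not True = False
not M = not False = True
not P and not M = False and True = False
(not P and not M) nor H = False nor False = True
V iff ((not P and not M) nor H) = False iff True = False
So S3 is false.

True statements: 2.

2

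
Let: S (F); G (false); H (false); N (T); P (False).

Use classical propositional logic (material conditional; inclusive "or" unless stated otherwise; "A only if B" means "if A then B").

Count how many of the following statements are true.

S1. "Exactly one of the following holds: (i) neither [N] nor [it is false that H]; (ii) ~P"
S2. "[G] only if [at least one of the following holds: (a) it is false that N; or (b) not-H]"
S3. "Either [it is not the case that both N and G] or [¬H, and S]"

3

S1: This is (N ↓ ¬H) ⊕ ¬P.

¬H = ¬F = T
N ↓ ¬H = T ↓ T = F
¬P = ¬F = T
(N ↓ ¬H) ⊕ ¬P = F ⊕ T = T
Thus S1 is true.

S2: In symbols: G → (¬N ∨ ¬H)

¬N = ¬T = F
¬H = ¬F = T
¬N ∨ ¬H = F ∨ T = T
G → (¬N ∨ ¬H) = F → T = T
Thus S2 is true.

S3: Formalization: (N ↑ G) ∨ (¬H ∧ S)

N ↑ G = T ↑ F = T
¬H = ¬F = T
¬H ∧ S = T ∧ F = F
(N ↑ G) ∨ (¬H ∧ S) = T ∨ F = T
Hence S3 is true.

3 of the 3 statements are true (S1, S2, S3).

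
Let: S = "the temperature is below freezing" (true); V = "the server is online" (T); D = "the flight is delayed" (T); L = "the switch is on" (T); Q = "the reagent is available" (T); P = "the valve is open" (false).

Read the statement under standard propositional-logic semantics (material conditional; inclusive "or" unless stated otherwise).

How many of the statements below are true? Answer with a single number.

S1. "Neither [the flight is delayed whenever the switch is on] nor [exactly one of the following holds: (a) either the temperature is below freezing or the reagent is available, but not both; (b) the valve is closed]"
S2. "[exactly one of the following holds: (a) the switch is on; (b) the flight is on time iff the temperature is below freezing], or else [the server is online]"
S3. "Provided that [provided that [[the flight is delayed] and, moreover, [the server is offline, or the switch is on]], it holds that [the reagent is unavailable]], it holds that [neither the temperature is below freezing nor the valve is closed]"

2

S1: Formalization: (L → D) ↓ ((S ⊕ Q) ⊕ ¬P)

L → D = T → T = T
S ⊕ Q = T ⊕ T = F
¬P = ¬F = T
(S ⊕ Q) ⊕ ¬P = F ⊕ T = T
(L → D) ↓ ((S ⊕ Q) ⊕ ¬P) = T ↓ T = F
Hence S1 is false.

S2: Formalization: (L ⊕ (¬D ↔ S)) ∨ V

¬D = ¬T = F
¬D ↔ S = F ↔ T = F
L ⊕ (¬D ↔ S) = T ⊕ F = T
(L ⊕ (¬D ↔ S)) ∨ V = T ∨ T = T
Thus S2 is true.

S3: This is ((D ∧ (¬V ∨ L)) → ¬Q) → (S ↓ ¬P).

¬V = ¬T = F
¬V ∨ L = F ∨ T = T
D ∧ (¬V ∨ L) = T ∧ T = T
¬Q = ¬T = F
(D ∧ (¬V ∨ L)) → ¬Q = T → F = F
¬P = ¬F = T
S ↓ ¬P = T ↓ T = F
((D ∧ (¬V ∨ L)) → ¬Q) → (S ↓ ¬P) = F → F = T
So S3 is true.

True statements: 2 (S2, S3).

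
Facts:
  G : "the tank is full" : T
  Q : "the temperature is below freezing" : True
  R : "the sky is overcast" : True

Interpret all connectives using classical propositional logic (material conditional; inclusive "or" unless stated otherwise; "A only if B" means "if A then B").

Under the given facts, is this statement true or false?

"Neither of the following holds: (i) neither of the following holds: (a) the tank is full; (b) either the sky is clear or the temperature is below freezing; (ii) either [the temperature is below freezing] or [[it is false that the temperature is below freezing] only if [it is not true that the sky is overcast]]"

This is (G nor (not R or Q)) nor (Q or (not Q -> not R)).

not R = not True = False
not R or Q = False or True = True
G nor (not R or Q) = True nor True = False
not Q = not True = False
not R = not True = False
not Q -> not R = False -> False = True
Q or (not Q -> not R) = True or True = True
(G nor (not R or Q)) nor (Q or (not Q -> not R)) = False nor True = False

The statement is false.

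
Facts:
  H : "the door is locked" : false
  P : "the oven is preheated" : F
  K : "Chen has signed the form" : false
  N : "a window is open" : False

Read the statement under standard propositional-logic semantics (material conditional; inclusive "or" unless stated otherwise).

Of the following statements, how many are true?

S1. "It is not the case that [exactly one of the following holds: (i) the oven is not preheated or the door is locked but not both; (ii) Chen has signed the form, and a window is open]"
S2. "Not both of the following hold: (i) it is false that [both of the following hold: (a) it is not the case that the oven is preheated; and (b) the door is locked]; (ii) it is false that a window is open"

0

S1: Formalization: not ((not P xor H) xor (K and N))

not P = not False = True
not P xor H = True xor False = True
K and N = False and False = False
(not P xor H) xor (K and N) = True xor False = True
not ((not P xor H) xor (K and N)) = not True = False
Hence S1 is false.

S2: This is not (not P and H) nand not N.

not P = not False = True
not P and H = True and False = False
not (not P and H) = not False = True
not N = not False = True
not (not P and H) nand not N = True nand True = False
Hence S2 is false.

0 of the 2 statements are true (none).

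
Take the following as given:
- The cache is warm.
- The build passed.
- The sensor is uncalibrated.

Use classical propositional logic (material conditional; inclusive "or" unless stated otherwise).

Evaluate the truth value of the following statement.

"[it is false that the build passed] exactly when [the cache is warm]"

Let Q = "the build passed" (T), P = "the cache is warm" (T).
This is ~Q <-> P.

~Q = ~T = F
~Q <-> P = F <-> T = F

False.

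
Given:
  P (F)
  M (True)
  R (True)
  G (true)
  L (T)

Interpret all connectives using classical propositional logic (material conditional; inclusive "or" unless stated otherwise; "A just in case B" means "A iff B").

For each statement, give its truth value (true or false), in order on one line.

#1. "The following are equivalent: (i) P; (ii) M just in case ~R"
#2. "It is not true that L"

#1 True, #2 False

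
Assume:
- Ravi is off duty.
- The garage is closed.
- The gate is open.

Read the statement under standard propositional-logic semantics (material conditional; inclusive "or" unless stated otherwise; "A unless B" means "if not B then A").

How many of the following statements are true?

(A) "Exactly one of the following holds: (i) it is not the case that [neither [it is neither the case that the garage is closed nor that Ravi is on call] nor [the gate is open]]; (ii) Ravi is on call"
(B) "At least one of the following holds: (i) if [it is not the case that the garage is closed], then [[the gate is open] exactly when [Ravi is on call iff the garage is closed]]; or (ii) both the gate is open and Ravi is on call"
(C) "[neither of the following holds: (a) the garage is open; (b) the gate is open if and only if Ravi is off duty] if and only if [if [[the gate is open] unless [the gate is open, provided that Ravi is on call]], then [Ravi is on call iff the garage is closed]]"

3

Let M = "the garage is closed" (T), R = "Ravi is on call" (F), N = "the gate is open" (T).

(A): In symbols: ¬((M ↓ R) ↓ N) ⊕ R

M ↓ R = T ↓ F = F
(M ↓ R) ↓ N = F ↓ T = F
¬((M ↓ R) ↓ N) = ¬F = T
¬((M ↓ R) ↓ N) ⊕ R = T ⊕ F = T
So (A) is true.

(B): Parsed as (¬M → (N ↔ (R ↔ M))) ∨ (N ∧ R)

¬M = ¬T = F
R ↔ M = F ↔ T = F
N ↔ (R ↔ M) = T ↔ F = F
¬M → (N ↔ (R ↔ M)) = F → F = T
N ∧ R = T ∧ F = F
(¬M → (N ↔ (R ↔ M))) ∨ (N ∧ R) = T ∨ F = T
Thus (B) is true.

(C): In symbols: (¬M ↓ (N ↔ ¬R)) ↔ ((N ∨ (R → N)) → (R ↔ M))

¬M = ¬T = F
¬R = ¬F = T
N ↔ ¬R = T ↔ T = T
¬M ↓ (N ↔ ¬R) = F ↓ T = F
R → N = F → T = T
N ∨ (R → N) = T ∨ T = T
R ↔ M = F ↔ T = F
(N ∨ (R → N)) → (R ↔ M) = T → F = F
(¬M ↓ (N ↔ ¬R)) ↔ ((N ∨ (R → N)) → (R ↔ M)) = F ↔ F = T
Hence (C) is true.

True statements: 3 ((A), (B), (C)).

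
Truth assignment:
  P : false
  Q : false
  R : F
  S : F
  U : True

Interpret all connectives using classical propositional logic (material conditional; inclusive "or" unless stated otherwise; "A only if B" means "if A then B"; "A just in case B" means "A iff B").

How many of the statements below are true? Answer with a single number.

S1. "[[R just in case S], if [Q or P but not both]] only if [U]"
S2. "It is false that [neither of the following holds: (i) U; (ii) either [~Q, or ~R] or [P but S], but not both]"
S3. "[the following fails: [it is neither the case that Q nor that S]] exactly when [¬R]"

2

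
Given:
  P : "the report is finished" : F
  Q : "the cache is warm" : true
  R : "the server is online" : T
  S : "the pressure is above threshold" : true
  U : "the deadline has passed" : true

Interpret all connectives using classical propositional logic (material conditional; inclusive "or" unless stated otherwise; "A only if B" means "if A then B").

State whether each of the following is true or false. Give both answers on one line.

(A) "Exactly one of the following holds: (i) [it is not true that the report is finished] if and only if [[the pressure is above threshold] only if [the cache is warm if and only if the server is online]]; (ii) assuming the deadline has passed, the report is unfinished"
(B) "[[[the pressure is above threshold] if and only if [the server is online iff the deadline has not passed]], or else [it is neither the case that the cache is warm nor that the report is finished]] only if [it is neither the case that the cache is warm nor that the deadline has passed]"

(A): In symbols: (¬P ↔ (S → (Q ↔ R))) ⊕ (U → ¬P)

¬P = ¬F = T
Q ↔ R = T ↔ T = T
S → (Q ↔ R) = T → T = T
¬P ↔ (S → (Q ↔ R)) = T ↔ T = T
¬P = ¬F = T
U → ¬P = T → T = T
(¬P ↔ (S → (Q ↔ R))) ⊕ (U → ¬P) = T ⊕ T = F
So (A) is false.

(B): Formalization: ((S ↔ (R ↔ ¬U)) ∨ (Q ↓ P)) → (Q ↓ U)

¬U = ¬T = F
R ↔ ¬U = T ↔ F = F
S ↔ (R ↔ ¬U) = T ↔ F = F
Q ↓ P = T ↓ F = F
(S ↔ (R ↔ ¬U)) ∨ (Q ↓ P) = F ∨ F = F
Q ↓ U = T ↓ T = F
((S ↔ (R ↔ ¬U)) ∨ (Q ↓ P)) → (Q ↓ U) = F → F = T
Thus (B) is true.

(A) False; (B) True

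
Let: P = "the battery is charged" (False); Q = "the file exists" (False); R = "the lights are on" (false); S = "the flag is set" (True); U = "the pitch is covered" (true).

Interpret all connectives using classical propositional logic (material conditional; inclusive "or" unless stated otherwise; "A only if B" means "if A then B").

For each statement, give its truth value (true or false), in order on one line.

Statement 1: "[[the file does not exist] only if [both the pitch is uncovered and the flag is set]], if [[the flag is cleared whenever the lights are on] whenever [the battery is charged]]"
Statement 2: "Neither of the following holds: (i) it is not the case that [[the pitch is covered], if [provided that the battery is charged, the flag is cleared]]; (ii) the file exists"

Statement 1 false / Statement 2 true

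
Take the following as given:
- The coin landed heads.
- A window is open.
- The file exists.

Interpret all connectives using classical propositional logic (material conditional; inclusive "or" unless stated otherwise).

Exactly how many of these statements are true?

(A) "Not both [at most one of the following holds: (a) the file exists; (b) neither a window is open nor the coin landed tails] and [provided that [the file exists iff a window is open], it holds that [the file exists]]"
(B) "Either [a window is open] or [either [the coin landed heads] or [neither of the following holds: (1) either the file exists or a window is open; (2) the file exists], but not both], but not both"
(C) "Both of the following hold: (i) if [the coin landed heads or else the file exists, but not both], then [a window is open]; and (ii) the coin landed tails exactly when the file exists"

0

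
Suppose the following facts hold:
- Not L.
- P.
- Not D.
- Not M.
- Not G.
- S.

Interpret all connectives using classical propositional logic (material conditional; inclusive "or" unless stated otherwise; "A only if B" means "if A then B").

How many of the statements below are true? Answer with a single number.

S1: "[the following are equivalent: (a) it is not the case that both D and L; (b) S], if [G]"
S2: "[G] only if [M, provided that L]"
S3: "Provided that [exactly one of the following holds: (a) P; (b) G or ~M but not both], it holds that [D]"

3

S1: Parsed as G -> ((D nand L) <-> S)

D nand L = F nand F = T
(D nand L) <-> S = T <-> T = T
G -> ((D nand L) <-> S) = F -> T = T
Hence S1 is true.

S2: In symbols: G -> (L -> M)

L -> M = F -> F = T
G -> (L -> M) = F -> T = T
So S2 is true.

S3: Parsed as (P xor (G xor ~M)) -> D

~M = ~F = T
G xor ~M = F xor T = T
P xor (G xor ~M) = T xor T = F
(P xor (G xor ~M)) -> D = F -> F = T
Hence S3 is true.

Count: 3.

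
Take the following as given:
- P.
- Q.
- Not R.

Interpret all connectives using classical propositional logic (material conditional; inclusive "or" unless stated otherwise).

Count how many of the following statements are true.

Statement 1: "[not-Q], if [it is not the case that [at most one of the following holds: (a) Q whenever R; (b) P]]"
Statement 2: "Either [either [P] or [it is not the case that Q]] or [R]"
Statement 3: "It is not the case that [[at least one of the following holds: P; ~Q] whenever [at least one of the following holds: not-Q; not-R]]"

Statement 1: This is ¬((R → Q) ↑ P) → ¬Q.

R → Q = F → T = T
(R → Q) ↑ P = T ↑ T = F
¬((R → Q) ↑ P) = ¬F = T
¬Q = ¬T = F
¬((R → Q) ↑ P) → ¬Q = T → F = F
So Statement 1 is false.

Statement 2: This is (P ∨ ¬Q) ∨ R.

¬Q = ¬T = F
P ∨ ¬Q = T ∨ F = T
(P ∨ ¬Q) ∨ R = T ∨ F = T
So Statement 2 is true.

Statement 3: This is ¬((¬Q ∨ ¬R) → (P ∨ ¬Q)).

¬Q = ¬T = F
¬R = ¬F = T
¬Q ∨ ¬R = F ∨ T = T
¬Q = ¬T = F
P ∨ ¬Q = T ∨ F = T
(¬Q ∨ ¬R) → (P ∨ ¬Q) = T → T = T
¬((¬Q ∨ ¬R) → (P ∨ ¬Q)) = ¬T = F
Thus Statement 3 is false.

True statements: 1 (Statement 2).

1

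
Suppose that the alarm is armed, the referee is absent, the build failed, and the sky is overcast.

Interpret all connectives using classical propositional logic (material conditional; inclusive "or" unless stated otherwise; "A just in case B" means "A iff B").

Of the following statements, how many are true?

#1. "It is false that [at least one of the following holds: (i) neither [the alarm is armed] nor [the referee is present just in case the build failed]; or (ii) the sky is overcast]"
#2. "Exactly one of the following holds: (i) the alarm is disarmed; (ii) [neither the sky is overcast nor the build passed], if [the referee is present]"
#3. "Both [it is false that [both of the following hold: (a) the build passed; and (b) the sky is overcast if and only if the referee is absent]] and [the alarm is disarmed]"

1

Let P = "the alarm is armed" (T), Q = "the referee is present" (F), R = "the build passed" (F), S = "the sky is overcast" (T).

#1: In symbols: ¬((P ↓ (Q ↔ ¬R)) ∨ S)

¬R = ¬F = T
Q ↔ ¬R = F ↔ T = F
P ↓ (Q ↔ ¬R) = T ↓ F = F
(P ↓ (Q ↔ ¬R)) ∨ S = F ∨ T = T
¬((P ↓ (Q ↔ ¬R)) ∨ S) = ¬T = F
Thus #1 is false.

#2: Parsed as ¬P ⊕ (Q → (S ↓ R))

¬P = ¬T = F
S ↓ R = T ↓ F = F
Q → (S ↓ R) = F → F = T
¬P ⊕ (Q → (S ↓ R)) = F ⊕ T = T
Hence #2 is true.

#3: Parsed as ¬(R ∧ (S ↔ ¬Q)) ∧ ¬P

¬Q = ¬F = T
S ↔ ¬Q = T ↔ T = T
R ∧ (S ↔ ¬Q) = F ∧ T = F
¬(R ∧ (S ↔ ¬Q)) = ¬F = T
¬P = ¬T = F
¬(R ∧ (S ↔ ¬Q)) ∧ ¬P = T ∧ F = F
Thus #3 is false.

True statements: 1.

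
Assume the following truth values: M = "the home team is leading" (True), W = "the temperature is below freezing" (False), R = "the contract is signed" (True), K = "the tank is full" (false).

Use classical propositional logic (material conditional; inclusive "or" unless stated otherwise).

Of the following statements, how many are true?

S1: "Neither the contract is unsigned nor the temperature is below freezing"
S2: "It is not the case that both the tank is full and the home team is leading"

2

S1: In symbols: ¬R ↓ W

¬R = ¬T = F
¬R ↓ W = F ↓ F = T
Thus S1 is true.

S2: Formalization: K ↑ M

K ↑ M = F ↑ T = T
So S2 is true.

Count: 2.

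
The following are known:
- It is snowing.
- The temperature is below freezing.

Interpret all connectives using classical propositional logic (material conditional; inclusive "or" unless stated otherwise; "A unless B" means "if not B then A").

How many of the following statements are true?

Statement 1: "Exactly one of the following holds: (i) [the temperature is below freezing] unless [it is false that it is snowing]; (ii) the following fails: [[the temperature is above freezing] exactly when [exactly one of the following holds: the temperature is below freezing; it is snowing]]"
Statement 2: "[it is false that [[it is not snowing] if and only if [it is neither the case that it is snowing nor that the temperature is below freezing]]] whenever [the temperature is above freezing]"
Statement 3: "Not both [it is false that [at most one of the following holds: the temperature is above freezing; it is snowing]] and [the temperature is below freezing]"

Let Q = "the temperature is below freezing" (T), P = "it is snowing" (T).

Statement 1: Formalization: (Q | ~P) xor ~(~Q <-> (Q xor P))

~P = ~T = F
Q | ~P = T | F = T
~Q = ~T = F
Q xor P = T xor T = F
~Q <-> (Q xor P) = F <-> F = T
~(~Q <-> (Q xor P)) = ~T = F
(Q | ~P) xor ~(~Q <-> (Q xor P)) = T xor F = T
Thus Statement 1 is true.

Statement 2: In symbols: ~Q -> ~(~P <-> (P nor Q))

~Q = ~T = F
~P = ~T = F
P nor Q = T nor T = F
~P <-> (P nor Q) = F <-> F = T
~(~P <-> (P nor Q)) = ~T = F
~Q -> ~(~P <-> (P nor Q)) = F -> F = T
Thus Statement 2 is true.

Statement 3: Formalization: ~(~Q nand P) nand Q

~Q = ~T = F
~Q nand P = F nand T = T
~(~Q nand P) = ~T = F
~(~Q nand P) nand Q = F nand T = T
So Statement 3 is true.

3 of the 3 statements are true.

3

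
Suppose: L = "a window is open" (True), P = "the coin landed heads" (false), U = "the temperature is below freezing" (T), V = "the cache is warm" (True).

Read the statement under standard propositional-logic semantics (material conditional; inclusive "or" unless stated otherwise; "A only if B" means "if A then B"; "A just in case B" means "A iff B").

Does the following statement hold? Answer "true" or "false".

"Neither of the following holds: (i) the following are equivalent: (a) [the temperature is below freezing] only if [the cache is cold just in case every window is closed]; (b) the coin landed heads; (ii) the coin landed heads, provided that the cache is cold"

False.

In symbols: ((U -> (not V iff not L)) iff P) nor (not V -> P)

not V = not True = False
not L = not True = False
not V iff not L = False iff False = True
U -> (not V iff not L) = True -> True = True
(U -> (not V iff not L)) iff P = True iff False = False
not V = not True = False
not V -> P = False -> False = True
((U -> (not V iff not L)) iff P) nor (not V -> P) = False nor True = False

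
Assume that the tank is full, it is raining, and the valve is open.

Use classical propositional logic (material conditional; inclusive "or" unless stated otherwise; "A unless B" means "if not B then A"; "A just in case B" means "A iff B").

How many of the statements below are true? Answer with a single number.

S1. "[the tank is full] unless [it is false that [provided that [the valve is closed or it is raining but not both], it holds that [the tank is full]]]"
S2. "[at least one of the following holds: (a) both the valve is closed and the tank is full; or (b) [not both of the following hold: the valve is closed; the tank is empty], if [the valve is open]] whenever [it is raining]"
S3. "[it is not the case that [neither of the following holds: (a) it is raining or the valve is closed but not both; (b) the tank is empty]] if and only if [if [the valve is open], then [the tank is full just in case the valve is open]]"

Let P = "the tank is full" (True), R = "the valve is open" (True), Q = "it is raining" (True).

S1: Formalization: P or not ((not R xor Q) -> P)

not R = not True = False
not R xor Q = False xor True = True
(not R xor Q) -> P = True -> True = True
not ((not R xor Q) -> P) = not True = False
P or not ((not R xor Q) -> P) = True or False = True
Thus S1 is true.

S2: This is Q -> ((not R and P) or (R -> (not R nand not P))).

not R = not True = False
not R and P = False and True = False
not R = not True = False
not P = not True = False
not R nand not P = False nand False = True
R -> (not R nand not P) = True -> True = True
(not R and P) or (R -> (not R nand not P)) = False or True = True
Q -> ((not R and P) or (R -> (not R nand not P))) = True -> True = True
Hence S2 is true.

S3: Formalization: not ((Q xor not R) nor not P) iff (R -> (P iff R))

not R = not True = False
Q xor not R = True xor False = True
not P = not True = False
(Q xor not R) nor not P = True nor False = False
not ((Q xor not R) nor not P) = not False = True
P iff R = True iff True = True
R -> (P iff R) = True -> True = True
not ((Q xor not R) nor not P) iff (R -> (P iff R)) = True iff True = True
So S3 is true.

True statements: 3 (S1, S2, S3).

3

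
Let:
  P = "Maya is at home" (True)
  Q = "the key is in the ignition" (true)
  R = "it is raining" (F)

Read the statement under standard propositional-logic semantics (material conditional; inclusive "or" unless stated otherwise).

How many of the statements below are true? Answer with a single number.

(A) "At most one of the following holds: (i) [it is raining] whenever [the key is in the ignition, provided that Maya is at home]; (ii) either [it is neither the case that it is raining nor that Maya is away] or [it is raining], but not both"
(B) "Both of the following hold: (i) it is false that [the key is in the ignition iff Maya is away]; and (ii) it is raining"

1

(A): Formalization: ((P -> Q) -> R) nand ((R nor not P) xor R)

P -> Q = True -> True = True
(P -> Q) -> R = True -> False = False
not P = not True = False
R nor not P = False nor False = True
(R nor not P) xor R = True xor False = True
((P -> Q) -> R) nand ((R nor not P) xor R) = False nand True = True
Thus (A) is true.

(B): Parsed as not (Q iff not P) and R

not P = not True = False
Q iff not P = True iff False = False
not (Q iff not P) = not False = True
not (Q iff not P) and R = True and False = False
So (B) is false.

True statements: 1 ((A)).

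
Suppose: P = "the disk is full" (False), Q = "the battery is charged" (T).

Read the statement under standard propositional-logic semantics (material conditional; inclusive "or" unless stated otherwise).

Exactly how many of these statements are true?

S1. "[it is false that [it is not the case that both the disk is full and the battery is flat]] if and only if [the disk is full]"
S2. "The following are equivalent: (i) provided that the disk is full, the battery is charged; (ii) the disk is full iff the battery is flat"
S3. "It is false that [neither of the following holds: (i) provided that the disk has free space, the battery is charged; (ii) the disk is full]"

3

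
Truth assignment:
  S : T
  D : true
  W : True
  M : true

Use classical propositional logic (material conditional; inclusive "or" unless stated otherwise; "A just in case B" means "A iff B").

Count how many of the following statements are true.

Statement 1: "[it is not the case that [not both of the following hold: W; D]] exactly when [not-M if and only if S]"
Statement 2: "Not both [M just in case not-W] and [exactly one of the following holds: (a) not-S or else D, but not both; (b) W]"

1

Statement 1: Formalization: ~(W nand D) <-> (~M <-> S)

W nand D = T nand T = F
~(W nand D) = ~F = T
~M = ~T = F
~M <-> S = F <-> T = F
~(W nand D) <-> (~M <-> S) = T <-> F = F
Thus Statement 1 is false.

Statement 2: This is (M <-> ~W) nand ((~S xor D) xor W).

~W = ~T = F
M <-> ~W = T <-> F = F
~S = ~T = F
~S xor D = F xor T = T
(~S xor D) xor W = T xor T = F
(M <-> ~W) nand ((~S xor D) xor W) = F nand F = T
Thus Statement 2 is true.

True statements: 1 (Statement 2).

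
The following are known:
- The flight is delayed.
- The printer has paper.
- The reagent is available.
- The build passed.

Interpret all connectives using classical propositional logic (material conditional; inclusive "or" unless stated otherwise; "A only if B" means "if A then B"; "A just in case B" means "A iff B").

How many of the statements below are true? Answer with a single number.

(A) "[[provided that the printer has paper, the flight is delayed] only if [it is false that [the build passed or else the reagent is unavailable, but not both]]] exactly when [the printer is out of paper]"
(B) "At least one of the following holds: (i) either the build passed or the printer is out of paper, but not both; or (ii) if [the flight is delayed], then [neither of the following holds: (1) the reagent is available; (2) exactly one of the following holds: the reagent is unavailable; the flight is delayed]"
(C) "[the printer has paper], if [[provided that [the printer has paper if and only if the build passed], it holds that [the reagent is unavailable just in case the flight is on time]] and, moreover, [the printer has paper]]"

3

Let Q = "the printer has paper" (T), P = "the flight is delayed" (T), S = "the build passed" (T), R = "the reagent is available" (T).

(A): Formalization: ((Q -> P) -> ~(S xor ~R)) <-> ~Q

Q -> P = T -> T = T
~R = ~T = F
S xor ~R = T xor F = T
~(S xor ~R) = ~T = F
(Q -> P) -> ~(S xor ~R) = T -> F = F
~Q = ~T = F
((Q -> P) -> ~(S xor ~R)) <-> ~Q = F <-> F = T
Hence (A) is true.

(B): Parsed as (S xor ~Q) | (P -> (R nor (~R xor P)))

~Q = ~T = F
S xor ~Q = T xor F = T
~R = ~T = F
~R xor P = F xor T = T
R nor (~R xor P) = T nor T = F
P -> (R nor (~R xor P)) = T -> F = F
(S xor ~Q) | (P -> (R nor (~R xor P))) = T | F = T
Thus (B) is true.

(C): Formalization: (((Q <-> S) -> (~R <-> ~P)) & Q) -> Q

Q <-> S = T <-> T = T
~R = ~T = F
~P = ~T = F
~R <-> ~P = F <-> F = T
(Q <-> S) -> (~R <-> ~P) = T -> T = T
((Q <-> S) -> (~R <-> ~P)) & Q = T & T = T
(((Q <-> S) -> (~R <-> ~P)) & Q) -> Q = T -> T = T
So (C) is true.

True statements: 3 ((A), (B), (C)).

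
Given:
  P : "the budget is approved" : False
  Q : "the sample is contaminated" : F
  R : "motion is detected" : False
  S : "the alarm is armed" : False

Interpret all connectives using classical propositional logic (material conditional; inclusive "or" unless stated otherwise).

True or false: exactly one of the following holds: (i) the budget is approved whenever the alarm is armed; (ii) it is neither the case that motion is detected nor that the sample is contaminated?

False

Parsed as (S -> P) xor (R nor Q)

S -> P = False -> False = True
R nor Q = False nor False = True
(S -> P) xor (R nor Q) = True xor True = False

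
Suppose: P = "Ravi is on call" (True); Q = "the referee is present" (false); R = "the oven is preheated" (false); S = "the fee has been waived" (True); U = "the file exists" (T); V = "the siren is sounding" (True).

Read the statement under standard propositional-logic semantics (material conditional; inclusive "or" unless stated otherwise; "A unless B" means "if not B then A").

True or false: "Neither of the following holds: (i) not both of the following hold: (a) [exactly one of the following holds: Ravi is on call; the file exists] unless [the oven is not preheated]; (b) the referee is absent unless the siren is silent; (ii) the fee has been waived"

Parsed as (((P ⊕ U) ∨ ¬R) ↑ (¬Q ∨ ¬V)) ↓ S

P ⊕ U = T ⊕ T = F
¬R = ¬F = T
(P ⊕ U) ∨ ¬R = F ∨ T = T
¬Q = ¬F = T
¬V = ¬T = F
¬Q ∨ ¬V = T ∨ F = T
((P ⊕ U) ∨ ¬R) ↑ (¬Q ∨ ¬V) = T ↑ T = F
(((P ⊕ U) ∨ ¬R) ↑ (¬Q ∨ ¬V)) ↓ S = F ↓ T = F

The statement is false.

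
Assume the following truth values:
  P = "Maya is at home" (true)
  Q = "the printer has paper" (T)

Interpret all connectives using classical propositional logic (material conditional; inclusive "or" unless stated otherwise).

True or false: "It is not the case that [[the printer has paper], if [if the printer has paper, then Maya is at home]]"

This is ~((Q -> P) -> Q).

Q -> P = T -> T = T
(Q -> P) -> Q = T -> T = T
~((Q -> P) -> Q) = ~T = F

False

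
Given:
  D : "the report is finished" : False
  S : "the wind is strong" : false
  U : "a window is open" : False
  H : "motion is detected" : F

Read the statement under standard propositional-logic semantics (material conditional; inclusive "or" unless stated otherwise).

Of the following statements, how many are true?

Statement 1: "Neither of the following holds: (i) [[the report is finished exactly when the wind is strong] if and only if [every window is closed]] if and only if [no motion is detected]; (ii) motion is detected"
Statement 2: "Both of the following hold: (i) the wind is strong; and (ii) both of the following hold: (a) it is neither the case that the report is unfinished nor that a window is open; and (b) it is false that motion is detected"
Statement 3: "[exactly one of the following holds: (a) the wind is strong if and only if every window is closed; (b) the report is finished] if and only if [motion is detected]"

Statement 1: Formalization: (((D ↔ S) ↔ ¬U) ↔ ¬H) ↓ H

D ↔ S = F ↔ F = T
¬U = ¬F = T
(D ↔ S) ↔ ¬U = T ↔ T = T
¬H = ¬F = T
((D ↔ S) ↔ ¬U) ↔ ¬H = T ↔ T = T
(((D ↔ S) ↔ ¬U) ↔ ¬H) ↓ H = T ↓ F = F
Hence Statement 1 is false.

Statement 2: This is S ∧ ((¬D ↓ U) ∧ ¬H).

¬D = ¬F = T
¬D ↓ U = T ↓ F = F
¬H = ¬F = T
(¬D ↓ U) ∧ ¬H = F ∧ T = F
S ∧ ((¬D ↓ U) ∧ ¬H) = F ∧ F = F
Hence Statement 2 is false.

Statement 3: Formalization: ((S ↔ ¬U) ⊕ D) ↔ H

¬U = ¬F = T
S ↔ ¬U = F ↔ T = F
(S ↔ ¬U) ⊕ D = F ⊕ F = F
((S ↔ ¬U) ⊕ D) ↔ H = F ↔ F = T
Hence Statement 3 is true.

Count: 1.

1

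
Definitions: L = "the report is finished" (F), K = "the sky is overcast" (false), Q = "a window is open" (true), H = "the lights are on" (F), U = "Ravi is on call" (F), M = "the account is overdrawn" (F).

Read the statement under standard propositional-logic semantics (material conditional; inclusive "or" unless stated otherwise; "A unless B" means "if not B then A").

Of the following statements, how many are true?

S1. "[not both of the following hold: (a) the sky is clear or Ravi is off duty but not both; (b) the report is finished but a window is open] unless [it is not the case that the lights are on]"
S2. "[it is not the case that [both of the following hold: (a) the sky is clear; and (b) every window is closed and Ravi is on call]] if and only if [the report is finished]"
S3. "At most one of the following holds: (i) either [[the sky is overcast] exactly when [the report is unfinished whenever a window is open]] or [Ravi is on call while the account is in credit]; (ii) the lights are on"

2

S1: Parsed as ((not K xor not U) nand (L and Q)) or not H

not K = not False = True
not U = not False = True
not K xor not U = True xor True = False
L and Q = False and True = False
(not K xor not U) nand (L and Q) = False nand False = True
not H = not False = True
((not K xor not U) nand (L and Q)) or not H = True or True = True
So S1 is true.

S2: Parsed as not (not K and (not Q and U)) iff L

not K = not False = True
not Q = not True = False
not Q and U = False and False = False
not K and (not Q and U) = True and False = False
not (not K and (not Q and U)) = not False = True
not (not K and (not Q and U)) iff L = True iff False = False
Thus S2 is false.

S3: Formalization: ((K iff (Q -> not L)) or (U and not M)) nand H

not L = not False = True
Q -> not L = True -> True = True
K iff (Q -> not L) = False iff True = False
not M = not False = True
U and not M = False and True = False
(K iff (Q -> not L)) or (U and not M) = False or False = False
((K iff (Q -> not L)) or (U and not M)) nand H = False nand False = True
Thus S3 is true.

Count: 2.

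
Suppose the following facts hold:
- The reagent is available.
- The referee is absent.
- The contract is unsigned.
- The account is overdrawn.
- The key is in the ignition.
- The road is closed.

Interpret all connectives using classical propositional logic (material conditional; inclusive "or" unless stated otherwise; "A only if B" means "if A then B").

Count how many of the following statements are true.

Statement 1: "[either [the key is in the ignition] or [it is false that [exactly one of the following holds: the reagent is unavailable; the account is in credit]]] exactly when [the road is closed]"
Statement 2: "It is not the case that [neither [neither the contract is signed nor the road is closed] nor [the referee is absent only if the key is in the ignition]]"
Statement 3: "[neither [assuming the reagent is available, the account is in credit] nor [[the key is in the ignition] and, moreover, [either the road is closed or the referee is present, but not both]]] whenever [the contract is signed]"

3

Let M = "the key is in the ignition" (T), P = "the reagent is available" (T), N = "the account is overdrawn" (T), U = "the road is closed" (T), S = "the contract is signed" (F), R = "the referee is present" (F).

Statement 1: This is (M ∨ ¬(¬P ⊕ ¬N)) ↔ U.

¬P = ¬T = F
¬N = ¬T = F
¬P ⊕ ¬N = F ⊕ F = F
¬(¬P ⊕ ¬N) = ¬F = T
M ∨ ¬(¬P ⊕ ¬N) = T ∨ T = T
(M ∨ ¬(¬P ⊕ ¬N)) ↔ U = T ↔ T = T
Thus Statement 1 is true.

Statement 2: Formalization: ¬((S ↓ U) ↓ (¬R → M))

S ↓ U = F ↓ T = F
¬R = ¬F = T
¬R → M = T → T = T
(S ↓ U) ↓ (¬R → M) = F ↓ T = F
¬((S ↓ U) ↓ (¬R → M)) = ¬F = T
So Statement 2 is true.

Statement 3: This is S → ((P → ¬N) ↓ (M ∧ (U ⊕ R))).

¬N = ¬T = F
P → ¬N = T → F = F
U ⊕ R = T ⊕ F = T
M ∧ (U ⊕ R) = T ∧ T = T
(P → ¬N) ↓ (M ∧ (U ⊕ R)) = F ↓ T = F
S → ((P → ¬N) ↓ (M ∧ (U ⊕ R))) = F → F = T
Hence Statement 3 is true.

Count: 3.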